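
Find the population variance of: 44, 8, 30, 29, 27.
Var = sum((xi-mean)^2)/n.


Mean = 27.6000
Squared deviations: 268.9600, 384.1600, 5.7600, 1.9600, 0.3600
Sum = 661.2000
Variance = 661.2000/5 = 132.2400

Variance = 132.2400


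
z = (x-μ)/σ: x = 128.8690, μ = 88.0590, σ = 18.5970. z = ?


z = (128.8690 - 88.0590)/18.5970
= 40.8100/18.5970
= 2.1944

z = 2.1944


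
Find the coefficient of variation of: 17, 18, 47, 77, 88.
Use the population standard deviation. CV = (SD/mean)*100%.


Mean = 49.4000
SD = 29.3026
CV = (29.3026/49.4000)*100 = 59.3169%

CV = 59.3169%


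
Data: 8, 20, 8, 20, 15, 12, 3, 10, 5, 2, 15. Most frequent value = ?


Frequencies: 2:1, 3:1, 5:1, 8:2, 10:1, 12:1, 15:2, 20:2
Max frequency = 2
Mode = 8, 15, 20

Mode = 8, 15, 20


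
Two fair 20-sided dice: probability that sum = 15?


Total outcomes = 20×20 = 400
Favorable (sum = 15): 14
P = 14/400 = 0.0350

P = 0.0350


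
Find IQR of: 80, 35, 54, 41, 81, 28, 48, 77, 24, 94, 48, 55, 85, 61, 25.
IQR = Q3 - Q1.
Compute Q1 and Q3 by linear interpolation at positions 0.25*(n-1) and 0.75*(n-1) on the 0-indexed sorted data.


Sorted: 24, 25, 28, 35, 41, 48, 48, 54, 55, 61, 77, 80, 81, 85, 94
Q1 (25th %ile) = 38.0000
Q3 (75th %ile) = 78.5000
IQR = 78.5000 - 38.0000 = 40.5000

IQR = 40.5000


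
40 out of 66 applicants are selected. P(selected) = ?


P = 40/66 = 0.6061

P = 0.6061


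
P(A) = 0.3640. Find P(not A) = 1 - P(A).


P(not A) = 1 - 0.3640 = 0.6360

P(not A) = 0.6360


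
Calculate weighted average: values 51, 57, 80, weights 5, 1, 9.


Numerator = 51*5 + 57*1 + 80*9 = 1032
Denominator = 5 + 1 + 9 = 15
WM = 1032/15 = 68.8000

WM = 68.8000


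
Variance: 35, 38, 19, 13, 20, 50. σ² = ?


Mean = 29.1667
Squared deviations: 34.0278, 78.0278, 103.3611, 261.3611, 84.0278, 434.0278
Sum = 994.8333
Variance = 994.8333/6 = 165.8056

Variance = 165.8056


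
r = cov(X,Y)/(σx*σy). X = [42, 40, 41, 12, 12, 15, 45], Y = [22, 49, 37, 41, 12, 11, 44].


Mean X = 29.5714, Mean Y = 30.8571
SD X = 14.450478, SD Y = 14.495601
Cov = 113.510204
r = 113.510204/(14.450478*14.495601) = 0.5419

r = 0.5419


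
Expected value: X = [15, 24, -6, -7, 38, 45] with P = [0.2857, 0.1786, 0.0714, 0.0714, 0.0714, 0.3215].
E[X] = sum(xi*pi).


E[X] = 15*0.2857 + 24*0.1786 - 6*0.0714 - 7*0.0714 + 38*0.0714 + 45*0.3215
= 4.2855 + 4.2864 - 0.4284 - 0.4998 + 2.7132 + 14.4675
= 24.8244

E[X] = 24.8244


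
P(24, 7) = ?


P(24,7) = 24!/17!
= 620448401733239439360000/355687428096000
= 1744364160

P(24,7) = 1744364160


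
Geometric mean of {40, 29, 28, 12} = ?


Product = 40 × 29 × 28 × 12 = 389760
GM = 389760^(1/4) = 24.9861

GM = 24.9861


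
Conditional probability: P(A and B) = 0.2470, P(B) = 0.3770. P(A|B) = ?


P(A|B) = 0.2470/0.3770 = 0.6552

P(A|B) = 0.6552


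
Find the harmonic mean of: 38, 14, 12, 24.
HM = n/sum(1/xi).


Sum of reciprocals = 1/38 + 1/14 + 1/12 + 1/24 = 0.222744
HM = 4/0.222744 = 17.9578

HM = 17.9578


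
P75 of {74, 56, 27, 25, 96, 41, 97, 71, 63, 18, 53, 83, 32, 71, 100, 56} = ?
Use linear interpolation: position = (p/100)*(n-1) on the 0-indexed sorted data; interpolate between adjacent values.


Sorted: 18, 25, 27, 32, 41, 53, 56, 56, 63, 71, 71, 74, 83, 96, 97, 100
n = 16
Index = 75/100 * 15 = 11.2500
Lower = data[11] = 74, Upper = data[12] = 83
P75 = 74 + 0.2500*(9) = 76.2500

P75 = 76.2500


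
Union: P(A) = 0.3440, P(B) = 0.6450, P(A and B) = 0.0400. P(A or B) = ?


P(A∪B) = 0.3440 + 0.6450 - 0.0400
= 0.9890 - 0.0400
= 0.9490

P(A∪B) = 0.9490


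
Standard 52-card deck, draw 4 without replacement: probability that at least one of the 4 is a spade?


P(at least one) = 1 - P(none)
P(none) = (39/52) × (38/51) × (37/50) × (36/49) = 0.303818
P(at least one) = 1 - 0.303818 = 0.6962

P = 0.6962


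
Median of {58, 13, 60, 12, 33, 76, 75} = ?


Sorted: 12, 13, 33, 58, 60, 75, 76
n = 7 (odd)
Middle value = 58

Median = 58


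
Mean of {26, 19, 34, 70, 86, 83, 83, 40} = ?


Sum = 26 + 19 + 34 + 70 + 86 + 83 + 83 + 40 = 441
n = 8
Mean = 441/8 = 55.1250

Mean = 55.1250


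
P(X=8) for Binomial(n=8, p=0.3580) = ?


C(8,8) = 1
p^8 = 0.000270
(1-p)^0 = 1.000000
P = 1 * 0.000270 * 1.000000 = 0.0003

P(X=8) = 0.0003


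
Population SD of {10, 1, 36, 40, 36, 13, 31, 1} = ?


Mean = 21.0000
Variance = 237.0000
SD = sqrt(237.0000) = 15.3948

SD = 15.3948


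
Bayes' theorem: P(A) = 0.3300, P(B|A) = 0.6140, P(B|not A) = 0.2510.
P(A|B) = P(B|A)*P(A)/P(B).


P(B) = P(B|A)*P(A) + P(B|A')*P(A')
= 0.6140*0.3300 + 0.2510*0.6700
= 0.202620 + 0.168170 = 0.370790
P(A|B) = 0.202620/0.370790 = 0.5465

P(A|B) = 0.5465


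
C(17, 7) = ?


C(17,7) = 17!/(7! × 10!)
= 355687428096000/(5040 × 3628800)
= 19448

C(17,7) = 19448


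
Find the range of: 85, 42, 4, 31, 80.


Max = 85, Min = 4
Range = 85 - 4 = 81

Range = 81


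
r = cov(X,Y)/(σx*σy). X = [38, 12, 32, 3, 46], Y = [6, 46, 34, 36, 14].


Mean X = 26.2000, Mean Y = 27.2000
SD X = 16.154256, SD Y = 14.837790
Cov = -188.640000
r = -188.640000/(16.154256*14.837790) = -0.7870

r = -0.7870


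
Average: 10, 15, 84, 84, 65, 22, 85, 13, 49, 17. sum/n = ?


Sum = 10 + 15 + 84 + 84 + 65 + 22 + 85 + 13 + 49 + 17 = 444
n = 10
Mean = 444/10 = 44.4000

Mean = 44.4000


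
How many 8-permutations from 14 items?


P(14,8) = 14!/6!
= 87178291200/720
= 121080960

P(14,8) = 121080960


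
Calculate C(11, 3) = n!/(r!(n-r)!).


C(11,3) = 11!/(3! × 8!)
= 39916800/(6 × 40320)
= 165

C(11,3) = 165


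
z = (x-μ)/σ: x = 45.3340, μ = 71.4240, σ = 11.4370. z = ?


z = (45.3340 - 71.4240)/11.4370
= -26.0900/11.4370
= -2.2812

z = -2.2812


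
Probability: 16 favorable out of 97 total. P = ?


P = 16/97 = 0.1649

P = 0.1649


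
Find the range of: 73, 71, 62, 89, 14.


Max = 89, Min = 14
Range = 89 - 14 = 75

Range = 75


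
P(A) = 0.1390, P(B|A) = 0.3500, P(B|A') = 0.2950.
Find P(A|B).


P(B) = P(B|A)*P(A) + P(B|A')*P(A')
= 0.3500*0.1390 + 0.2950*0.8610
= 0.048650 + 0.253995 = 0.302645
P(A|B) = 0.048650/0.302645 = 0.1607

P(A|B) = 0.1607


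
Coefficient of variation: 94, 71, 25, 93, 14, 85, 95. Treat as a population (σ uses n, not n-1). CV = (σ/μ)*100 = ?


Mean = 68.1429
SD = 31.8318
CV = (31.8318/68.1429)*100 = 46.7134%

CV = 46.7134%


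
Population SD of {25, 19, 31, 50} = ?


Mean = 31.2500
Variance = 135.1875
SD = sqrt(135.1875) = 11.6270

SD = 11.6270


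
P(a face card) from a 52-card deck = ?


12 face cards in 52 cards
P = 12/52 = 0.2308

P = 0.2308


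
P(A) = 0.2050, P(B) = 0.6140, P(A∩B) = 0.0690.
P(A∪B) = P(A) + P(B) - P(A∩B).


P(A∪B) = 0.2050 + 0.6140 - 0.0690
= 0.8190 - 0.0690
= 0.7500

P(A∪B) = 0.7500


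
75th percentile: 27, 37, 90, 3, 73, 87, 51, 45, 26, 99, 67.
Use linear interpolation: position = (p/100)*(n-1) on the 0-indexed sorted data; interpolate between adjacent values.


Sorted: 3, 26, 27, 37, 45, 51, 67, 73, 87, 90, 99
n = 11
Index = 75/100 * 10 = 7.5000
Lower = data[7] = 73, Upper = data[8] = 87
P75 = 73 + 0.5000*(14) = 80.0000

P75 = 80.0000


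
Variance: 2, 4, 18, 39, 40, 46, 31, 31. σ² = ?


Mean = 26.3750
Squared deviations: 594.1406, 500.6406, 70.1406, 159.3906, 185.6406, 385.1406, 21.3906, 21.3906
Sum = 1937.8750
Variance = 1937.8750/8 = 242.2344

Variance = 242.2344


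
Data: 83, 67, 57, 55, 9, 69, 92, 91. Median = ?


Sorted: 9, 55, 57, 67, 69, 83, 91, 92
n = 8 (even)
Middle values: 67 and 69
Median = (67+69)/2 = 68.0000

Median = 68.0000


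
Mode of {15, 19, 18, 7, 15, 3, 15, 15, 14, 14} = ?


Frequencies: 3:1, 7:1, 14:2, 15:4, 18:1, 19:1
Max frequency = 4
Mode = 15

Mode = 15


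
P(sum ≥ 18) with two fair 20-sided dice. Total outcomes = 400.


Total outcomes = 20×20 = 400
Favorable (sum ≥ 18): 264
P = 264/400 = 0.6600

P = 0.6600


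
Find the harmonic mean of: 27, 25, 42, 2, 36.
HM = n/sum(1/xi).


Sum of reciprocals = 1/27 + 1/25 + 1/42 + 1/2 + 1/36 = 0.628624
HM = 5/0.628624 = 7.9539

HM = 7.9539


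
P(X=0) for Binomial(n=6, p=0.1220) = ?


C(6,0) = 1
p^0 = 1.000000
(1-p)^6 = 0.458107
P = 1 * 1.000000 * 0.458107 = 0.4581

P(X=0) = 0.4581


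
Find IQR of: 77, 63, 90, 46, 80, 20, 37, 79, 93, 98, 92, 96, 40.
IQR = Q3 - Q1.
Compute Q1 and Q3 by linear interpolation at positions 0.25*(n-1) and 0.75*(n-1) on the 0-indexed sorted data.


Sorted: 20, 37, 40, 46, 63, 77, 79, 80, 90, 92, 93, 96, 98
Q1 (25th %ile) = 46.0000
Q3 (75th %ile) = 92.0000
IQR = 92.0000 - 46.0000 = 46.0000

IQR = 46.0000


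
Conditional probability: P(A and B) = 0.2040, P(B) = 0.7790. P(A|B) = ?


P(A|B) = 0.2040/0.7790 = 0.2619

P(A|B) = 0.2619


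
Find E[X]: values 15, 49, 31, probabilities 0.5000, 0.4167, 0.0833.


E[X] = 15*0.5000 + 49*0.4167 + 31*0.0833
= 7.5000 + 20.4183 + 2.5823
= 30.5006

E[X] = 30.5006


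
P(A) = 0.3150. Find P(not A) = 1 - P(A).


P(not A) = 1 - 0.3150 = 0.6850

P(not A) = 0.6850


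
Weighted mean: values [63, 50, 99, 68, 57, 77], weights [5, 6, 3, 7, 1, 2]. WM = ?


Numerator = 63*5 + 50*6 + 99*3 + 68*7 + 57*1 + 77*2 = 1599
Denominator = 5 + 6 + 3 + 7 + 1 + 2 = 24
WM = 1599/24 = 66.6250

WM = 66.6250


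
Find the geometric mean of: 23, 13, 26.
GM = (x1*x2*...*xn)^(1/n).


Product = 23 × 13 × 26 = 7774
GM = 7774^(1/3) = 19.8099

GM = 19.8099


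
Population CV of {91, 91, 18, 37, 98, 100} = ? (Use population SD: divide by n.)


Mean = 72.5000
SD = 32.4589
CV = (32.4589/72.5000)*100 = 44.7710%

CV = 44.7710%


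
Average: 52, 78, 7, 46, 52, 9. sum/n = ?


Sum = 52 + 78 + 7 + 46 + 52 + 9 = 244
n = 6
Mean = 244/6 = 40.6667

Mean = 40.6667


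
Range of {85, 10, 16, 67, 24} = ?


Max = 85, Min = 10
Range = 85 - 10 = 75

Range = 75


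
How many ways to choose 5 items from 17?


C(17,5) = 17!/(5! × 12!)
= 355687428096000/(120 × 479001600)
= 6188

C(17,5) = 6188


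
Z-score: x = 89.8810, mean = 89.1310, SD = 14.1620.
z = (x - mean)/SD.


z = (89.8810 - 89.1310)/14.1620
= 0.7500/14.1620
= 0.0530

z = 0.0530


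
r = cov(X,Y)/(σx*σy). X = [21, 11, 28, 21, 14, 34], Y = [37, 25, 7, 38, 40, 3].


Mean X = 21.5000, Mean Y = 25.0000
SD X = 7.804913, SD Y = 14.977761
Cov = -86.166667
r = -86.166667/(7.804913*14.977761) = -0.7371

r = -0.7371


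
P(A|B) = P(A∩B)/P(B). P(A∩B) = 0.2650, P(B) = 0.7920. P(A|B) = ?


P(A|B) = 0.2650/0.7920 = 0.3346

P(A|B) = 0.3346


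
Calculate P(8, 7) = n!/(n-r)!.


P(8,7) = 8!/1!
= 40320/1
= 40320

P(8,7) = 40320


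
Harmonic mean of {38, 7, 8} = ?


Sum of reciprocals = 1/38 + 1/7 + 1/8 = 0.294173
HM = 3/0.294173 = 10.1981

HM = 10.1981


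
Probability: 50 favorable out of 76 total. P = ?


P = 50/76 = 0.6579

P = 0.6579


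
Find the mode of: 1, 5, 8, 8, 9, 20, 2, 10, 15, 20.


Frequencies: 1:1, 2:1, 5:1, 8:2, 9:1, 10:1, 15:1, 20:2
Max frequency = 2
Mode = 8, 20

Mode = 8, 20


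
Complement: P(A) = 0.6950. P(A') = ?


P(not A) = 1 - 0.6950 = 0.3050

P(not A) = 0.3050


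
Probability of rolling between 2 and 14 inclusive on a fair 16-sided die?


Favorable outcomes (2 ≤ roll ≤ 14): 13
Total outcomes = 16
P = 13/16 = 0.8125

P = 0.8125


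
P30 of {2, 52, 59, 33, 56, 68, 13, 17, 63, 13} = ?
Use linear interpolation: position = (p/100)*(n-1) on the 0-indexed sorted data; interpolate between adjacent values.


Sorted: 2, 13, 13, 17, 33, 52, 56, 59, 63, 68
n = 10
Index = 30/100 * 9 = 2.7000
Lower = data[2] = 13, Upper = data[3] = 17
P30 = 13 + 0.7000*(4) = 15.8000

P30 = 15.8000


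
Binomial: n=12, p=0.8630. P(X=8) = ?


C(12,8) = 495
p^8 = 0.307671
(1-p)^4 = 0.000352
P = 495 * 0.307671 * 0.000352 = 0.0537

P(X=8) = 0.0537


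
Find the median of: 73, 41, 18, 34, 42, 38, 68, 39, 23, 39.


Sorted: 18, 23, 34, 38, 39, 39, 41, 42, 68, 73
n = 10 (even)
Middle values: 39 and 39
Median = (39+39)/2 = 39.0000

Median = 39.0000


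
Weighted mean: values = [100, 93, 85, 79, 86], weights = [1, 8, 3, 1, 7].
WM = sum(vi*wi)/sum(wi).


Numerator = 100*1 + 93*8 + 85*3 + 79*1 + 86*7 = 1780
Denominator = 1 + 8 + 3 + 1 + 7 = 20
WM = 1780/20 = 89.0000

WM = 89.0000


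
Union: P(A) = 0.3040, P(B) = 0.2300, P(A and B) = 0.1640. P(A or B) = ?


P(A∪B) = 0.3040 + 0.2300 - 0.1640
= 0.5340 - 0.1640
= 0.3700

P(A∪B) = 0.3700


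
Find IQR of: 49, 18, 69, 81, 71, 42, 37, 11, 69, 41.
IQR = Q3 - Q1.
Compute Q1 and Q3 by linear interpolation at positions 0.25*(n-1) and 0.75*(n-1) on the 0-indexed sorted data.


Sorted: 11, 18, 37, 41, 42, 49, 69, 69, 71, 81
Q1 (25th %ile) = 38.0000
Q3 (75th %ile) = 69.0000
IQR = 69.0000 - 38.0000 = 31.0000

IQR = 31.0000


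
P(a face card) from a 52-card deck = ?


12 face cards in 52 cards
P = 12/52 = 0.2308

P = 0.2308


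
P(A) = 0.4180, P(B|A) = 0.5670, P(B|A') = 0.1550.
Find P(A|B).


P(B) = P(B|A)*P(A) + P(B|A')*P(A')
= 0.5670*0.4180 + 0.1550*0.5820
= 0.237006 + 0.090210 = 0.327216
P(A|B) = 0.237006/0.327216 = 0.7243

P(A|B) = 0.7243


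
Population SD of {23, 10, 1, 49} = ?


Mean = 20.7500
Variance = 327.1875
SD = sqrt(327.1875) = 18.0883

SD = 18.0883


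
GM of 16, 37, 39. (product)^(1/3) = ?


Product = 16 × 37 × 39 = 23088
GM = 23088^(1/3) = 28.4749

GM = 28.4749


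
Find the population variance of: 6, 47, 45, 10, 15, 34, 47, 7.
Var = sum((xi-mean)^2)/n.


Mean = 26.3750
Squared deviations: 415.1406, 425.3906, 346.8906, 268.1406, 129.3906, 58.1406, 425.3906, 375.3906
Sum = 2443.8750
Variance = 2443.8750/8 = 305.4844

Variance = 305.4844


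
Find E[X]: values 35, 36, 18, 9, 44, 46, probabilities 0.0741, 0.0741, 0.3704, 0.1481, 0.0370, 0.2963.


E[X] = 35*0.0741 + 36*0.0741 + 18*0.3704 + 9*0.1481 + 44*0.0370 + 46*0.2963
= 2.5935 + 2.6676 + 6.6672 + 1.3329 + 1.6280 + 13.6298
= 28.5190

E[X] = 28.5190


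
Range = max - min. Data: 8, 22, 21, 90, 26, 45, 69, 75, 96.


Max = 96, Min = 8
Range = 96 - 8 = 88

Range = 88


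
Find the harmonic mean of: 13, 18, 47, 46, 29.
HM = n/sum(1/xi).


Sum of reciprocals = 1/13 + 1/18 + 1/47 + 1/46 + 1/29 = 0.209977
HM = 5/0.209977 = 23.8121

HM = 23.8121


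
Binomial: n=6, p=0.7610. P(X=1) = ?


C(6,1) = 6
p^1 = 0.761000
(1-p)^5 = 0.000780
P = 6 * 0.761000 * 0.000780 = 0.0036

P(X=1) = 0.0036


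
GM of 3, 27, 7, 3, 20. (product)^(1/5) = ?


Product = 3 × 27 × 7 × 3 × 20 = 34020
GM = 34020^(1/5) = 8.0602

GM = 8.0602


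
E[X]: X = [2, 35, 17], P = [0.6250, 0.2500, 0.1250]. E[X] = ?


E[X] = 2*0.6250 + 35*0.2500 + 17*0.1250
= 1.2500 + 8.7500 + 2.1250
= 12.1250

E[X] = 12.1250


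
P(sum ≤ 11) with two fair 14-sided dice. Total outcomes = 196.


Total outcomes = 14×14 = 196
Favorable (sum ≤ 11): 55
P = 55/196 = 0.2806

P = 0.2806


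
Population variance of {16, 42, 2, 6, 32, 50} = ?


Mean = 24.6667
Squared deviations: 75.1111, 300.4444, 513.7778, 348.4444, 53.7778, 641.7778
Sum = 1933.3333
Variance = 1933.3333/6 = 322.2222

Variance = 322.2222


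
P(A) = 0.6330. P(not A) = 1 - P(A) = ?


P(not A) = 1 - 0.6330 = 0.3670

P(not A) = 0.3670


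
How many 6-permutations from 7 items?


P(7,6) = 7!/1!
= 5040/1
= 5040

P(7,6) = 5040


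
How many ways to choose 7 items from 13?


C(13,7) = 13!/(7! × 6!)
= 6227020800/(5040 × 720)
= 1716

C(13,7) = 1716


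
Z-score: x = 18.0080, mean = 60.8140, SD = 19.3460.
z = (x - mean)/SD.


z = (18.0080 - 60.8140)/19.3460
= -42.8060/19.3460
= -2.2127

z = -2.2127


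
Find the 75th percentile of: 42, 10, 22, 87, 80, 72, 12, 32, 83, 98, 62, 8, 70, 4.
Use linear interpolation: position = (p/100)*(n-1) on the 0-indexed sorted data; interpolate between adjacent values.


Sorted: 4, 8, 10, 12, 22, 32, 42, 62, 70, 72, 80, 83, 87, 98
n = 14
Index = 75/100 * 13 = 9.7500
Lower = data[9] = 72, Upper = data[10] = 80
P75 = 72 + 0.7500*(8) = 78.0000

P75 = 78.0000


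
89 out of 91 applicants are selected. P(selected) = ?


P = 89/91 = 0.9780

P = 0.9780


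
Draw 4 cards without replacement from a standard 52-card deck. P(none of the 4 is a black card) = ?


P(no black cards) = (26/52) × (25/51) × (24/50) × (23/49)
= 0.0552

P = 0.0552


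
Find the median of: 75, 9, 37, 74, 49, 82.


Sorted: 9, 37, 49, 74, 75, 82
n = 6 (even)
Middle values: 49 and 74
Median = (49+74)/2 = 61.5000

Median = 61.5000


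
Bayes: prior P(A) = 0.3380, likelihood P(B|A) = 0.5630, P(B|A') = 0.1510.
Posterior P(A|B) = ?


P(B) = P(B|A)*P(A) + P(B|A')*P(A')
= 0.5630*0.3380 + 0.1510*0.6620
= 0.190294 + 0.099962 = 0.290256
P(A|B) = 0.190294/0.290256 = 0.6556

P(A|B) = 0.6556


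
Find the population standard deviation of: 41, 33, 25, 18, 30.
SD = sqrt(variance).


Mean = 29.4000
Variance = 59.4400
SD = sqrt(59.4400) = 7.7097

SD = 7.7097


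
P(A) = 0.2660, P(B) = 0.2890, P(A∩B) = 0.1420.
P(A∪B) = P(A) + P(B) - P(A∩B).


P(A∪B) = 0.2660 + 0.2890 - 0.1420
= 0.5550 - 0.1420
= 0.4130

P(A∪B) = 0.4130


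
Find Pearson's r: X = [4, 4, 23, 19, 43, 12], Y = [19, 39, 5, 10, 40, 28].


Mean X = 17.5000, Mean Y = 23.5000
SD X = 13.400871, SD Y = 13.400871
Cov = 20.916667
r = 20.916667/(13.400871*13.400871) = 0.1165

r = 0.1165


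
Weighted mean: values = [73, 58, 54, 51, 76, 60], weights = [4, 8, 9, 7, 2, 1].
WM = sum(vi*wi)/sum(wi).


Numerator = 73*4 + 58*8 + 54*9 + 51*7 + 76*2 + 60*1 = 1811
Denominator = 4 + 8 + 9 + 7 + 2 + 1 = 31
WM = 1811/31 = 58.4194

WM = 58.4194


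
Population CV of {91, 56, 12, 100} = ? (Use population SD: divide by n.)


Mean = 64.7500
SD = 34.6076
CV = (34.6076/64.7500)*100 = 53.4481%

CV = 53.4481%


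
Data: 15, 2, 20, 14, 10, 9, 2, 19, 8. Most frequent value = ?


Frequencies: 2:2, 8:1, 9:1, 10:1, 14:1, 15:1, 19:1, 20:1
Max frequency = 2
Mode = 2

Mode = 2


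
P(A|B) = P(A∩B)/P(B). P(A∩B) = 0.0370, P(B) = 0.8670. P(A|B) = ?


P(A|B) = 0.0370/0.8670 = 0.0427

P(A|B) = 0.0427


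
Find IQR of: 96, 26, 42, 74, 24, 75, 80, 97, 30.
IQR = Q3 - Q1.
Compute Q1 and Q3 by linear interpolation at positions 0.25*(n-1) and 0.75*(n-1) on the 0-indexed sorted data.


Sorted: 24, 26, 30, 42, 74, 75, 80, 96, 97
Q1 (25th %ile) = 30.0000
Q3 (75th %ile) = 80.0000
IQR = 80.0000 - 30.0000 = 50.0000

IQR = 50.0000


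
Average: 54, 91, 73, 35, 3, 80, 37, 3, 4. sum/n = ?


Sum = 54 + 91 + 73 + 35 + 3 + 80 + 37 + 3 + 4 = 380
n = 9
Mean = 380/9 = 42.2222

Mean = 42.2222


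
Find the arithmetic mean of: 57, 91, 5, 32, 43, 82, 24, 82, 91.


Sum = 57 + 91 + 5 + 32 + 43 + 82 + 24 + 82 + 91 = 507
n = 9
Mean = 507/9 = 56.3333

Mean = 56.3333


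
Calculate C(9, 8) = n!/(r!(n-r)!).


C(9,8) = 9!/(8! × 1!)
= 362880/(40320 × 1)
= 9

C(9,8) = 9


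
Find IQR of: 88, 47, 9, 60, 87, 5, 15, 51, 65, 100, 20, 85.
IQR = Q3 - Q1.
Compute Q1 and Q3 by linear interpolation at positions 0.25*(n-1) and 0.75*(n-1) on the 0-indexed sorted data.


Sorted: 5, 9, 15, 20, 47, 51, 60, 65, 85, 87, 88, 100
Q1 (25th %ile) = 18.7500
Q3 (75th %ile) = 85.5000
IQR = 85.5000 - 18.7500 = 66.7500

IQR = 66.7500


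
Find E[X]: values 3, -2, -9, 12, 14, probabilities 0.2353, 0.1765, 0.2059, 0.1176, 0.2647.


E[X] = 3*0.2353 - 2*0.1765 - 9*0.2059 + 12*0.1176 + 14*0.2647
= 0.7059 - 0.3530 - 1.8531 + 1.4112 + 3.7058
= 3.6168

E[X] = 3.6168


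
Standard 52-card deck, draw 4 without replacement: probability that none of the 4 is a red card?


P(no red cards) = (26/52) × (25/51) × (24/50) × (23/49)
= 0.0552

P = 0.0552


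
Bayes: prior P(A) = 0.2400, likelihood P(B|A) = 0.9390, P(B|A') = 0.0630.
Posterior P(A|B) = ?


P(B) = P(B|A)*P(A) + P(B|A')*P(A')
= 0.9390*0.2400 + 0.0630*0.7600
= 0.225360 + 0.047880 = 0.273240
P(A|B) = 0.225360/0.273240 = 0.8248

P(A|B) = 0.8248


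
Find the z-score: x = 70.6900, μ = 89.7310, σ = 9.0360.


z = (70.6900 - 89.7310)/9.0360
= -19.0410/9.0360
= -2.1072

z = -2.1072


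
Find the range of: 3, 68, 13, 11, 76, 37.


Max = 76, Min = 3
Range = 76 - 3 = 73

Range = 73


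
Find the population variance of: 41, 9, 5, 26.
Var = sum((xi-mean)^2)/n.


Mean = 20.2500
Squared deviations: 430.5625, 126.5625, 232.5625, 33.0625
Sum = 822.7500
Variance = 822.7500/4 = 205.6875

Variance = 205.6875


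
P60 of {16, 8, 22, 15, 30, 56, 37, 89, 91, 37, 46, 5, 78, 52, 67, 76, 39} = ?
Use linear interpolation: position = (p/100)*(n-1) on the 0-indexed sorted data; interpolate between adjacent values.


Sorted: 5, 8, 15, 16, 22, 30, 37, 37, 39, 46, 52, 56, 67, 76, 78, 89, 91
n = 17
Index = 60/100 * 16 = 9.6000
Lower = data[9] = 46, Upper = data[10] = 52
P60 = 46 + 0.6000*(6) = 49.6000

P60 = 49.6000


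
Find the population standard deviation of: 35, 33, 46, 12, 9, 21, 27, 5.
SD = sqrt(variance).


Mean = 23.5000
Variance = 179.0000
SD = sqrt(179.0000) = 13.3791

SD = 13.3791


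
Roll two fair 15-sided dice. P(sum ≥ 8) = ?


Total outcomes = 15×15 = 225
Favorable (sum ≥ 8): 204
P = 204/225 = 0.9067

P = 0.9067


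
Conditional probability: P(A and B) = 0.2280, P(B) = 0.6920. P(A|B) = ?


P(A|B) = 0.2280/0.6920 = 0.3295

P(A|B) = 0.3295


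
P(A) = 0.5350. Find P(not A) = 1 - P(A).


P(not A) = 1 - 0.5350 = 0.4650

P(not A) = 0.4650


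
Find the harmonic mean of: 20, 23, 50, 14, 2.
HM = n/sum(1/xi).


Sum of reciprocals = 1/20 + 1/23 + 1/50 + 1/14 + 1/2 = 0.684907
HM = 5/0.684907 = 7.3003

HM = 7.3003


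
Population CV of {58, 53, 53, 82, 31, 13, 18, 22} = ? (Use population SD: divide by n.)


Mean = 41.2500
SD = 22.4486
CV = (22.4486/41.2500)*100 = 54.4207%

CV = 54.4207%


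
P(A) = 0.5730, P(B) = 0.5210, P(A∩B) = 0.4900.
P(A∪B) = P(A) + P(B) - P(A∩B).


P(A∪B) = 0.5730 + 0.5210 - 0.4900
= 1.0940 - 0.4900
= 0.6040

P(A∪B) = 0.6040


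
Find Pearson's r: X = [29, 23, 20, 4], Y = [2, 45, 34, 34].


Mean X = 19.0000, Mean Y = 28.7500
SD X = 9.246621, SD Y = 16.083765
Cov = -69.000000
r = -69.000000/(9.246621*16.083765) = -0.4640

r = -0.4640


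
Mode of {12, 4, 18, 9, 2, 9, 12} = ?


Frequencies: 2:1, 4:1, 9:2, 12:2, 18:1
Max frequency = 2
Mode = 9, 12

Mode = 9, 12


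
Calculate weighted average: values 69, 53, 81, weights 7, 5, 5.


Numerator = 69*7 + 53*5 + 81*5 = 1153
Denominator = 7 + 5 + 5 = 17
WM = 1153/17 = 67.8235

WM = 67.8235


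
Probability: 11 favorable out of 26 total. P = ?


P = 11/26 = 0.4231

P = 0.4231


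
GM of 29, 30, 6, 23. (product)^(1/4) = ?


Product = 29 × 30 × 6 × 23 = 120060
GM = 120060^(1/4) = 18.6144

GM = 18.6144


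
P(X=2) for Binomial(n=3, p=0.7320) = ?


C(3,2) = 3
p^2 = 0.535824
(1-p)^1 = 0.268000
P = 3 * 0.535824 * 0.268000 = 0.4308

P(X=2) = 0.4308


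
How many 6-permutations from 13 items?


P(13,6) = 13!/7!
= 6227020800/5040
= 1235520

P(13,6) = 1235520


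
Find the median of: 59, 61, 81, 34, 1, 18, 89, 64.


Sorted: 1, 18, 34, 59, 61, 64, 81, 89
n = 8 (even)
Middle values: 59 and 61
Median = (59+61)/2 = 60.0000

Median = 60.0000


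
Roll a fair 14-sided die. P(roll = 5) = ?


Favorable outcomes (roll = 5): 1
Total outcomes = 14
P = 1/14 = 0.0714

P = 0.0714


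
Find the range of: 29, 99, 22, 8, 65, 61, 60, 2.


Max = 99, Min = 2
Range = 99 - 2 = 97

Range = 97


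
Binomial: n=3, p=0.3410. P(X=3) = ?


C(3,3) = 1
p^3 = 0.039652
(1-p)^0 = 1.000000
P = 1 * 0.039652 * 1.000000 = 0.0397

P(X=3) = 0.0397


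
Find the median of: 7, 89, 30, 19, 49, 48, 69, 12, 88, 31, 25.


Sorted: 7, 12, 19, 25, 30, 31, 48, 49, 69, 88, 89
n = 11 (odd)
Middle value = 31

Median = 31


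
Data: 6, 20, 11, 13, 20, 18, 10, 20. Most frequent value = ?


Frequencies: 6:1, 10:1, 11:1, 13:1, 18:1, 20:3
Max frequency = 3
Mode = 20

Mode = 20


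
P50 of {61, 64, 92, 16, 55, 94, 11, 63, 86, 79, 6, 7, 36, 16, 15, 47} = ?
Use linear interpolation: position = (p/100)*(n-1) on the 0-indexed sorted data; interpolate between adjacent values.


Sorted: 6, 7, 11, 15, 16, 16, 36, 47, 55, 61, 63, 64, 79, 86, 92, 94
n = 16
Index = 50/100 * 15 = 7.5000
Lower = data[7] = 47, Upper = data[8] = 55
P50 = 47 + 0.5000*(8) = 51.0000

P50 = 51.0000


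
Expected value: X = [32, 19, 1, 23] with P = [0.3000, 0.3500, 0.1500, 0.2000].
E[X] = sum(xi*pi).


E[X] = 32*0.3000 + 19*0.3500 + 1*0.1500 + 23*0.2000
= 9.6000 + 6.6500 + 0.1500 + 4.6000
= 21.0000

E[X] = 21.0000


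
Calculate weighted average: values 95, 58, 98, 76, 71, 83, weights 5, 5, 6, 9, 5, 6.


Numerator = 95*5 + 58*5 + 98*6 + 76*9 + 71*5 + 83*6 = 2890
Denominator = 5 + 5 + 6 + 9 + 5 + 6 = 36
WM = 2890/36 = 80.2778

WM = 80.2778


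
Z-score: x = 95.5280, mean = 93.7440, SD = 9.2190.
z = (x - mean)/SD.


z = (95.5280 - 93.7440)/9.2190
= 1.7840/9.2190
= 0.1935

z = 0.1935


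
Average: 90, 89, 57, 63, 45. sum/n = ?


Sum = 90 + 89 + 57 + 63 + 45 = 344
n = 5
Mean = 344/5 = 68.8000

Mean = 68.8000


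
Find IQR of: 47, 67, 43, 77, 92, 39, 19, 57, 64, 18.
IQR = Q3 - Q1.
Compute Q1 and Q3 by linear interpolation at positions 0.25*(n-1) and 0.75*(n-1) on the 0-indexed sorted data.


Sorted: 18, 19, 39, 43, 47, 57, 64, 67, 77, 92
Q1 (25th %ile) = 40.0000
Q3 (75th %ile) = 66.2500
IQR = 66.2500 - 40.0000 = 26.2500

IQR = 26.2500


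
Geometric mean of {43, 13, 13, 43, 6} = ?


Product = 43 × 13 × 13 × 43 × 6 = 1874886
GM = 1874886^(1/5) = 17.9719

GM = 17.9719


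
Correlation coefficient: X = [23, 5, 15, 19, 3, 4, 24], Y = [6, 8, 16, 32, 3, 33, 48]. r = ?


Mean X = 13.2857, Mean Y = 20.8571
SD X = 8.497298, SD Y = 15.751903
Cov = 54.183673
r = 54.183673/(8.497298*15.751903) = 0.4048

r = 0.4048


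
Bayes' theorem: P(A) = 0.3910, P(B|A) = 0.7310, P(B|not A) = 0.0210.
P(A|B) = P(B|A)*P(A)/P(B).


P(B) = P(B|A)*P(A) + P(B|A')*P(A')
= 0.7310*0.3910 + 0.0210*0.6090
= 0.285821 + 0.012789 = 0.298610
P(A|B) = 0.285821/0.298610 = 0.9572

P(A|B) = 0.9572


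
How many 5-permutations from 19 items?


P(19,5) = 19!/14!
= 121645100408832000/87178291200
= 1395360

P(19,5) = 1395360


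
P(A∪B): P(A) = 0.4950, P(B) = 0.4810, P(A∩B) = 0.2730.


P(A∪B) = 0.4950 + 0.4810 - 0.2730
= 0.9760 - 0.2730
= 0.7030

P(A∪B) = 0.7030


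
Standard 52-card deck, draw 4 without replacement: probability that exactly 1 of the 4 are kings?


Hypergeometric: P(X=1) = C(4,1)·C(48,3) / C(52,4)
= 4 × 17296 / 270725
= 69184/270725 = 0.2556

P = 0.2556


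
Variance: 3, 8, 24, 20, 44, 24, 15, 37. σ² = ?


Mean = 21.8750
Squared deviations: 356.2656, 192.5156, 4.5156, 3.5156, 489.5156, 4.5156, 47.2656, 228.7656
Sum = 1326.8750
Variance = 1326.8750/8 = 165.8594

Variance = 165.8594


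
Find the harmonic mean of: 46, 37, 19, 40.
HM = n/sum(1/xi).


Sum of reciprocals = 1/46 + 1/37 + 1/19 + 1/40 = 0.126398
HM = 4/0.126398 = 31.6461

HM = 31.6461


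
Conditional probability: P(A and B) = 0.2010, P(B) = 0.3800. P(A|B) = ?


P(A|B) = 0.2010/0.3800 = 0.5289

P(A|B) = 0.5289


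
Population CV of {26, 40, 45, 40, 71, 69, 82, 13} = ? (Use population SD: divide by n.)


Mean = 48.2500
SD = 22.2809
CV = (22.2809/48.2500)*100 = 46.1780%

CV = 46.1780%


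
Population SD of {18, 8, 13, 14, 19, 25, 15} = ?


Mean = 16.0000
Variance = 24.5714
SD = sqrt(24.5714) = 4.9570

SD = 4.9570


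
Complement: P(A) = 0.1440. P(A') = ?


P(not A) = 1 - 0.1440 = 0.8560

P(not A) = 0.8560


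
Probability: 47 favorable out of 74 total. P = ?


P = 47/74 = 0.6351

P = 0.6351


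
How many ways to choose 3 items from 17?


C(17,3) = 17!/(3! × 14!)
= 355687428096000/(6 × 87178291200)
= 680

C(17,3) = 680


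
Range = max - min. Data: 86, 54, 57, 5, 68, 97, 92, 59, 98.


Max = 98, Min = 5
Range = 98 - 5 = 93

Range = 93


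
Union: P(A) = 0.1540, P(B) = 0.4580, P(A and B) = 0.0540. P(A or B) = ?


P(A∪B) = 0.1540 + 0.4580 - 0.0540
= 0.6120 - 0.0540
= 0.5580

P(A∪B) = 0.5580


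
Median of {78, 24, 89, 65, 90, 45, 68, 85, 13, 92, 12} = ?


Sorted: 12, 13, 24, 45, 65, 68, 78, 85, 89, 90, 92
n = 11 (odd)
Middle value = 68

Median = 68


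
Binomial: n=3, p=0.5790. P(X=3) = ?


C(3,3) = 1
p^3 = 0.194105
(1-p)^0 = 1.000000
P = 1 * 0.194105 * 1.000000 = 0.1941

P(X=3) = 0.1941


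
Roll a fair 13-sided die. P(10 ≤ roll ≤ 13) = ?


Favorable outcomes (10 ≤ roll ≤ 13): 4
Total outcomes = 13
P = 4/13 = 0.3077

P = 0.3077


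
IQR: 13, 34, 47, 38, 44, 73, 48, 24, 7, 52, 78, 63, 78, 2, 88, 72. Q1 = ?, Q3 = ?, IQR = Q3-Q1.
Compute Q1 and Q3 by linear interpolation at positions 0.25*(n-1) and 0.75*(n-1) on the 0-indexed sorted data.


Sorted: 2, 7, 13, 24, 34, 38, 44, 47, 48, 52, 63, 72, 73, 78, 78, 88
Q1 (25th %ile) = 31.5000
Q3 (75th %ile) = 72.2500
IQR = 72.2500 - 31.5000 = 40.7500

IQR = 40.7500


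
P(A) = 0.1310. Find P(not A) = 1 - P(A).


P(not A) = 1 - 0.1310 = 0.8690

P(not A) = 0.8690


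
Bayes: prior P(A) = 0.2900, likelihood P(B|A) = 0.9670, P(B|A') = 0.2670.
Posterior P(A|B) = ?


P(B) = P(B|A)*P(A) + P(B|A')*P(A')
= 0.9670*0.2900 + 0.2670*0.7100
= 0.280430 + 0.189570 = 0.470000
P(A|B) = 0.280430/0.470000 = 0.5967

P(A|B) = 0.5967


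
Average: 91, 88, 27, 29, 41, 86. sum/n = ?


Sum = 91 + 88 + 27 + 29 + 41 + 86 = 362
n = 6
Mean = 362/6 = 60.3333

Mean = 60.3333


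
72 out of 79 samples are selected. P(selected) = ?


P = 72/79 = 0.9114

P = 0.9114


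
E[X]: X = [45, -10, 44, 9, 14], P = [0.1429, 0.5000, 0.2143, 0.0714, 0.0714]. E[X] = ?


E[X] = 45*0.1429 - 10*0.5000 + 44*0.2143 + 9*0.0714 + 14*0.0714
= 6.4305 - 5.0000 + 9.4292 + 0.6426 + 0.9996
= 12.5019

E[X] = 12.5019


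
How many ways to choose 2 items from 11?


C(11,2) = 11!/(2! × 9!)
= 39916800/(2 × 362880)
= 55

C(11,2) = 55


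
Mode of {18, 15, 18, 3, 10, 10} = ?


Frequencies: 3:1, 10:2, 15:1, 18:2
Max frequency = 2
Mode = 10, 18

Mode = 10, 18


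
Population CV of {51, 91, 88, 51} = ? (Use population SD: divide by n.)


Mean = 70.2500
SD = 19.2792
CV = (19.2792/70.2500)*100 = 27.4437%

CV = 27.4437%


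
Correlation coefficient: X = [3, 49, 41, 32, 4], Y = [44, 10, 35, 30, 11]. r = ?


Mean X = 25.8000, Mean Y = 26.0000
SD X = 18.988418, SD Y = 13.431307
Cov = -58.600000
r = -58.600000/(18.988418*13.431307) = -0.2298

r = -0.2298


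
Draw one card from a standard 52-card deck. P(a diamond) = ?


13 diamonds in 52 cards
P = 13/52 = 0.2500

P = 0.2500


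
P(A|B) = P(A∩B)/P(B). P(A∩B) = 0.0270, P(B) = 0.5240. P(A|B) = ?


P(A|B) = 0.0270/0.5240 = 0.0515

P(A|B) = 0.0515


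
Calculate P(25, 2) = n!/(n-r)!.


P(25,2) = 25!/23!
= 15511210043330985984000000/25852016738884976640000
= 600

P(25,2) = 600


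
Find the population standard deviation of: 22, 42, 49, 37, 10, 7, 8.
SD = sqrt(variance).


Mean = 25.0000
Variance = 265.1429
SD = sqrt(265.1429) = 16.2832

SD = 16.2832


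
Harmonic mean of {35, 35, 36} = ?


Sum of reciprocals = 1/35 + 1/35 + 1/36 = 0.084921
HM = 3/0.084921 = 35.3271

HM = 35.3271


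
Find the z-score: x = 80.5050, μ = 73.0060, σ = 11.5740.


z = (80.5050 - 73.0060)/11.5740
= 7.4990/11.5740
= 0.6479

z = 0.6479


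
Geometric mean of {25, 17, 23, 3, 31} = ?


Product = 25 × 17 × 23 × 3 × 31 = 909075
GM = 909075^(1/5) = 15.5496

GM = 15.5496


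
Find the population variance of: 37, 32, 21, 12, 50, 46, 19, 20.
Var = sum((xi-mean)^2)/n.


Mean = 29.6250
Squared deviations: 54.3906, 5.6406, 74.3906, 310.6406, 415.1406, 268.1406, 112.8906, 92.6406
Sum = 1333.8750
Variance = 1333.8750/8 = 166.7344

Variance = 166.7344


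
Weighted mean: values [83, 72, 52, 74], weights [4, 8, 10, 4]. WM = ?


Numerator = 83*4 + 72*8 + 52*10 + 74*4 = 1724
Denominator = 4 + 8 + 10 + 4 = 26
WM = 1724/26 = 66.3077

WM = 66.3077


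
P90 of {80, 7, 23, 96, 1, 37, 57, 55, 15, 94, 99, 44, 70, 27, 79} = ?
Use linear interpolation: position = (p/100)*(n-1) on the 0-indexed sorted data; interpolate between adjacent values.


Sorted: 1, 7, 15, 23, 27, 37, 44, 55, 57, 70, 79, 80, 94, 96, 99
n = 15
Index = 90/100 * 14 = 12.6000
Lower = data[12] = 94, Upper = data[13] = 96
P90 = 94 + 0.6000*(2) = 95.2000

P90 = 95.2000


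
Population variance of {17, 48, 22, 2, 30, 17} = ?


Mean = 22.6667
Squared deviations: 32.1111, 641.7778, 0.4444, 427.1111, 53.7778, 32.1111
Sum = 1187.3333
Variance = 1187.3333/6 = 197.8889

Variance = 197.8889


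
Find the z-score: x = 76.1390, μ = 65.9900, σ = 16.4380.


z = (76.1390 - 65.9900)/16.4380
= 10.1490/16.4380
= 0.6174

z = 0.6174


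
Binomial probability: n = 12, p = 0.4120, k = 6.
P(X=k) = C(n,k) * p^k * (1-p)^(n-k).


C(12,6) = 924
p^6 = 0.004891
(1-p)^6 = 0.041330
P = 924 * 0.004891 * 0.041330 = 0.1868

P(X=6) = 0.1868


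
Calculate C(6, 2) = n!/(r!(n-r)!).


C(6,2) = 6!/(2! × 4!)
= 720/(2 × 24)
= 15

C(6,2) = 15


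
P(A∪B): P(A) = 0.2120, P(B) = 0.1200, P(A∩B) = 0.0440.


P(A∪B) = 0.2120 + 0.1200 - 0.0440
= 0.3320 - 0.0440
= 0.2880

P(A∪B) = 0.2880


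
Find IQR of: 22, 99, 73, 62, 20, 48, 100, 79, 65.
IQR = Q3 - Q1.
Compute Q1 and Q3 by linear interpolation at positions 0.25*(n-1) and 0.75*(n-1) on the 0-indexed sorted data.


Sorted: 20, 22, 48, 62, 65, 73, 79, 99, 100
Q1 (25th %ile) = 48.0000
Q3 (75th %ile) = 79.0000
IQR = 79.0000 - 48.0000 = 31.0000

IQR = 31.0000


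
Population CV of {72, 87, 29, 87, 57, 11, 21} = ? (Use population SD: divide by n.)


Mean = 52.0000
SD = 29.3890
CV = (29.3890/52.0000)*100 = 56.5173%

CV = 56.5173%


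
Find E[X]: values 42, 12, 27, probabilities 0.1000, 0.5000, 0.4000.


E[X] = 42*0.1000 + 12*0.5000 + 27*0.4000
= 4.2000 + 6.0000 + 10.8000
= 21.0000

E[X] = 21.0000


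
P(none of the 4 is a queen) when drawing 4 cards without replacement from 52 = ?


P(no queens) = (48/52) × (47/51) × (46/50) × (45/49)
= 0.7187

P = 0.7187


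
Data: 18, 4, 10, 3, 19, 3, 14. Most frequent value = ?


Frequencies: 3:2, 4:1, 10:1, 14:1, 18:1, 19:1
Max frequency = 2
Mode = 3

Mode = 3


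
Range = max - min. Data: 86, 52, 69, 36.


Max = 86, Min = 36
Range = 86 - 36 = 50

Range = 50


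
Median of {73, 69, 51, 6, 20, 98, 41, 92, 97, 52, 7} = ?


Sorted: 6, 7, 20, 41, 51, 52, 69, 73, 92, 97, 98
n = 11 (odd)
Middle value = 52

Median = 52


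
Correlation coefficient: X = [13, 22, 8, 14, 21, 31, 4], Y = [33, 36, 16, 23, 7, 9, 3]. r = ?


Mean X = 16.1429, Mean Y = 18.1429
SD X = 8.509299, SD Y = 11.981278
Cov = 8.408163
r = 8.408163/(8.509299*11.981278) = 0.0825

r = 0.0825


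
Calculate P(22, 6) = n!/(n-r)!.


P(22,6) = 22!/16!
= 1124000727777607680000/20922789888000
= 53721360

P(22,6) = 53721360


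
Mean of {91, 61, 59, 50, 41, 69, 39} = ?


Sum = 91 + 61 + 59 + 50 + 41 + 69 + 39 = 410
n = 7
Mean = 410/7 = 58.5714

Mean = 58.5714


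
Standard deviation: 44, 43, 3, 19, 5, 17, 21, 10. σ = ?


Mean = 20.2500
Variance = 216.1875
SD = sqrt(216.1875) = 14.7033

SD = 14.7033


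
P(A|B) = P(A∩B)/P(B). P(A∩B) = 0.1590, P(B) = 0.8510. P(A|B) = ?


P(A|B) = 0.1590/0.8510 = 0.1868

P(A|B) = 0.1868


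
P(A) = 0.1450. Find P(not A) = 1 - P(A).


P(not A) = 1 - 0.1450 = 0.8550

P(not A) = 0.8550


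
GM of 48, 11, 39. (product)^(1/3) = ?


Product = 48 × 11 × 39 = 20592
GM = 20592^(1/3) = 27.4094

GM = 27.4094


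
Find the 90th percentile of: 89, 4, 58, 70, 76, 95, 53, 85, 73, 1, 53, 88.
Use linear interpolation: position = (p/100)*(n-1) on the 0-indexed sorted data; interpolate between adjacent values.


Sorted: 1, 4, 53, 53, 58, 70, 73, 76, 85, 88, 89, 95
n = 12
Index = 90/100 * 11 = 9.9000
Lower = data[9] = 88, Upper = data[10] = 89
P90 = 88 + 0.9000*(1) = 88.9000

P90 = 88.9000


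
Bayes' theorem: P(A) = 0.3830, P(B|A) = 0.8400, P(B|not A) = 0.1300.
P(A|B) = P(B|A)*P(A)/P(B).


P(B) = P(B|A)*P(A) + P(B|A')*P(A')
= 0.8400*0.3830 + 0.1300*0.6170
= 0.321720 + 0.080210 = 0.401930
P(A|B) = 0.321720/0.401930 = 0.8004

P(A|B) = 0.8004


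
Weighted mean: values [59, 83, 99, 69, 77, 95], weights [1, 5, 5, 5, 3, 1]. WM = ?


Numerator = 59*1 + 83*5 + 99*5 + 69*5 + 77*3 + 95*1 = 1640
Denominator = 1 + 5 + 5 + 5 + 3 + 1 = 20
WM = 1640/20 = 82.0000

WM = 82.0000


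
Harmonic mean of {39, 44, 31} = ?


Sum of reciprocals = 1/39 + 1/44 + 1/31 = 0.080626
HM = 3/0.080626 = 37.2087

HM = 37.2087


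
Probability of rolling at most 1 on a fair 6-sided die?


Favorable outcomes (roll ≤ 1): 1
Total outcomes = 6
P = 1/6 = 0.1667

P = 0.1667


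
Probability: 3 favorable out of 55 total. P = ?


P = 3/55 = 0.0545

P = 0.0545


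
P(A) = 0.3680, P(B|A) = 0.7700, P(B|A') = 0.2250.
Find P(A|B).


P(B) = P(B|A)*P(A) + P(B|A')*P(A')
= 0.7700*0.3680 + 0.2250*0.6320
= 0.283360 + 0.142200 = 0.425560
P(A|B) = 0.283360/0.425560 = 0.6659

P(A|B) = 0.6659


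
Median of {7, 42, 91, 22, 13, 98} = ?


Sorted: 7, 13, 22, 42, 91, 98
n = 6 (even)
Middle values: 22 and 42
Median = (22+42)/2 = 32.0000

Median = 32.0000


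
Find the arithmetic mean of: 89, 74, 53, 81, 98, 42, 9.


Sum = 89 + 74 + 53 + 81 + 98 + 42 + 9 = 446
n = 7
Mean = 446/7 = 63.7143

Mean = 63.7143


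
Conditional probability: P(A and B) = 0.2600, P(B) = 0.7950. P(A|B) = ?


P(A|B) = 0.2600/0.7950 = 0.3270

P(A|B) = 0.3270


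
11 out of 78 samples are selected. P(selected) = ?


P = 11/78 = 0.1410

P = 0.1410


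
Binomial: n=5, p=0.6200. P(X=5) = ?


C(5,5) = 1
p^5 = 0.091613
(1-p)^0 = 1.000000
P = 1 * 0.091613 * 1.000000 = 0.0916

P(X=5) = 0.0916


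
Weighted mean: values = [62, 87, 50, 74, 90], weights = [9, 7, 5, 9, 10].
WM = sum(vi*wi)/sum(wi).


Numerator = 62*9 + 87*7 + 50*5 + 74*9 + 90*10 = 2983
Denominator = 9 + 7 + 5 + 9 + 10 = 40
WM = 2983/40 = 74.5750

WM = 74.5750


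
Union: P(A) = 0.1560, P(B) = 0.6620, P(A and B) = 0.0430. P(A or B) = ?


P(A∪B) = 0.1560 + 0.6620 - 0.0430
= 0.8180 - 0.0430
= 0.7750

P(A∪B) = 0.7750


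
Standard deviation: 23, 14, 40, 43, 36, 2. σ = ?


Mean = 26.3333
Variance = 218.8889
SD = sqrt(218.8889) = 14.7949

SD = 14.7949


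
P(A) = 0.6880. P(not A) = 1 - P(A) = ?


P(not A) = 1 - 0.6880 = 0.3120

P(not A) = 0.3120


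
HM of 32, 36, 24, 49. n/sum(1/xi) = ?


Sum of reciprocals = 1/32 + 1/36 + 1/24 + 1/49 = 0.121103
HM = 4/0.121103 = 33.0298

HM = 33.0298


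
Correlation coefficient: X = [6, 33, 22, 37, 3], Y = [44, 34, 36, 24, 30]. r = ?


Mean X = 20.2000, Mean Y = 33.6000
SD X = 13.760814, SD Y = 6.621178
Cov = -47.520000
r = -47.520000/(13.760814*6.621178) = -0.5216

r = -0.5216


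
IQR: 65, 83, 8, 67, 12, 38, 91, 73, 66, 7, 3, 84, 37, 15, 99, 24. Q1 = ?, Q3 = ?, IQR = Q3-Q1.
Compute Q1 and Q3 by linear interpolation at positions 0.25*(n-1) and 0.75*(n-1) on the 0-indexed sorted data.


Sorted: 3, 7, 8, 12, 15, 24, 37, 38, 65, 66, 67, 73, 83, 84, 91, 99
Q1 (25th %ile) = 14.2500
Q3 (75th %ile) = 75.5000
IQR = 75.5000 - 14.2500 = 61.2500

IQR = 61.2500


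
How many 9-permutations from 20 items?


P(20,9) = 20!/11!
= 2432902008176640000/39916800
= 60949324800

P(20,9) = 60949324800


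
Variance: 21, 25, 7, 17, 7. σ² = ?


Mean = 15.4000
Squared deviations: 31.3600, 92.1600, 70.5600, 2.5600, 70.5600
Sum = 267.2000
Variance = 267.2000/5 = 53.4400

Variance = 53.4400


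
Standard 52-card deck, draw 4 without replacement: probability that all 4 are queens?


P(all queens) = (4/52) × (3/51) × (2/50) × (1/49)
= 3.6938e-06

P = 3.6938e-06


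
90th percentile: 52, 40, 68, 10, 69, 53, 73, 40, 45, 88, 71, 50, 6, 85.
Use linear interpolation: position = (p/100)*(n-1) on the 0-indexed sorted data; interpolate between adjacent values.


Sorted: 6, 10, 40, 40, 45, 50, 52, 53, 68, 69, 71, 73, 85, 88
n = 14
Index = 90/100 * 13 = 11.7000
Lower = data[11] = 73, Upper = data[12] = 85
P90 = 73 + 0.7000*(12) = 81.4000

P90 = 81.4000
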